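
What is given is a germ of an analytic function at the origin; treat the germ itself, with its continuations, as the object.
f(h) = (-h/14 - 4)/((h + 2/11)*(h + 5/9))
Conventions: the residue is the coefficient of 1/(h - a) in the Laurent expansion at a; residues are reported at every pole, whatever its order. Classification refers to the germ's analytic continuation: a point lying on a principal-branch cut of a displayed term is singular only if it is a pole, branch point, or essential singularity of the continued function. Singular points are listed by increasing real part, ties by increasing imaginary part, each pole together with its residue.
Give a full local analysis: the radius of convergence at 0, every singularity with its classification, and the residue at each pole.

Denominator factor (h + 5/9): pole of order 1 at -5/9, modulus 5/9.
Denominator factor (h + 2/11): pole of order 1 at -2/11, modulus 2/11.
The radius of convergence is the smallest modulus among the singular points: 2/11.
At the order-1 pole -5/9 set g(h) = (h - (-5/9))*f(h) = (-h/14 - 4)/(h + 2/11).
Simple pole: residue = g(a) at a = -5/9, which is 5489/518.
At the order-1 pole -2/11 set g(h) = (h - (-2/11))*f(h) = (-h/14 - 4)/(h + 5/9).
Simple pole: residue = g(a) at a = -2/11, which is -2763/259.
List the singular points by increasing real part (a conjugate pair: the negative imaginary part first).

Radius of convergence at 0: 2/11.
At -5/9: a pole of order 1; residue 5489/518.
At -2/11: a pole of order 1; residue -2763/259.


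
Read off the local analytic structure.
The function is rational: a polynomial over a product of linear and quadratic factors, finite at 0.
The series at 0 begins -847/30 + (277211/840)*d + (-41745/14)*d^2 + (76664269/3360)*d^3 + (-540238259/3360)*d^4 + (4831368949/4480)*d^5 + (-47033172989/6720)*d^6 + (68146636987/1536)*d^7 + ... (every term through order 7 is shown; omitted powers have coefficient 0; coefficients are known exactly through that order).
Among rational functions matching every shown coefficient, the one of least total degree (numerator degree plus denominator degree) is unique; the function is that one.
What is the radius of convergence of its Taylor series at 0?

No rational of total degree below 4 reproduces all 8 coefficients; solving the [2/2] Pade equations on them gives f(d) = (-34*d**2/5 + 9*d/14 - 14/15)/(d + 2/11)**2, whose expansion matches every shown term.
Denominator factor (d + 2/11)^2: pole of order 2 at -2/11, modulus 2/11.
The radius of convergence is the smallest modulus among the singular points: 2/11.

The radius of convergence is 2/11.


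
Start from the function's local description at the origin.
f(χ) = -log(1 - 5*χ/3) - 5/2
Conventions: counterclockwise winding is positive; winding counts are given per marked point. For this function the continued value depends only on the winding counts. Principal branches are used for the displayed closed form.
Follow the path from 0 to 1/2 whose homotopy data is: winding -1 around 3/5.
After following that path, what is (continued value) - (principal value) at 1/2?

Continued minus principal equals (2)*pi*i.

The rational part is single-valued and drops out of the difference; each branch term changes only by its own monodromy.
(-1)*log(1 - χ/(3/5)): each positive loop around 3/5 adds 2*pi*i to the log, so winding -1 contributes (-1)*(-1)*2*pi*i = (2)*pi*i.
Summing the contributions at χ = 1/2 gives (2)*pi*i.


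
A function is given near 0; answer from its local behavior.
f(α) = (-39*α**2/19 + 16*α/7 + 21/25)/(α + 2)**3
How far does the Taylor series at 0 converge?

Denominator factor (α + 2)^3: pole of order 3 at -2, modulus 2.
The radius of convergence is the smallest modulus among the singular points: 2.

The radius of convergence is 2.


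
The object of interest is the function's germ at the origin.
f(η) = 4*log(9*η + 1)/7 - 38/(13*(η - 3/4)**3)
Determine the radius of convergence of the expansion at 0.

Denominator factor (η - 3/4)^3: pole of order 3 at 3/4, modulus 3/4.
Branch term (4/7)*log(1 - η/(-1/9)): its argument vanishes at η = -1/9, a logarithmic branch point, modulus 1/9.
The radius of convergence is the smallest modulus among the singular points: 1/9.

The radius of convergence is 1/9.


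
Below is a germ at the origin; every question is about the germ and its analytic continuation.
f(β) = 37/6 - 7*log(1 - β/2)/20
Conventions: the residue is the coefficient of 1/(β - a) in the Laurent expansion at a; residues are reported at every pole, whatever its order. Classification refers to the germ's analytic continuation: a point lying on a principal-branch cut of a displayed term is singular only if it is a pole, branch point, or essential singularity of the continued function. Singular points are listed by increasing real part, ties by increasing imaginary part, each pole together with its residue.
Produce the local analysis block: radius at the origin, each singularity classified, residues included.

Radius of convergence at 0: 2.
At 2: a logarithmic branch point.

Branch term (-7/20)*log(1 - β/(2)): its argument vanishes at β = 2, a logarithmic branch point, modulus 2.
The radius of convergence is the smallest modulus among the singular points: 2.


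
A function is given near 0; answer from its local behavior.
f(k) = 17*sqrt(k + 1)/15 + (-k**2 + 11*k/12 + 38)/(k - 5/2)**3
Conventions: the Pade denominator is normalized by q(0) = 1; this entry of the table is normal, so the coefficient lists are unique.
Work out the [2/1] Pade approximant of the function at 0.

The Pade approximant has numerator coefficients [-487/375, -573995513/349141875, -14808329431/13965675000]; denominator coefficients [1, -219775/372418].

Taylor coefficients needed (expand at 0): a_0 = -487/375, a_1 = -3013/1250, a_2 = -186209/75000, a_3 = -8791/6000.
Write the denominator as Q(k) = 1 + q1*k. Requiring Q*f - P = O(k^4) with deg P <= 2 kills the coefficients of k^3..k^3 in Q*f:
  k^3: a_3 + q1*a_2 = 0, i.e. -8791/6000 + (-186209/75000)*q1 = 0.
Solving this linear system: q1 = -219775/372418.
The numerator is Q*f truncated at degree 2: P0 = a_0 = -487/375; P1 = a_1 + q1*a_0 = -573995513/349141875; P2 = a_2 + q1*a_1 = -14808329431/13965675000.


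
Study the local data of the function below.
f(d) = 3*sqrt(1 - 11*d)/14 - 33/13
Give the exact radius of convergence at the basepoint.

Branch term (3/14)*sqrt(1 - d/(1/11)): its argument vanishes at d = 1/11, a square-root branch point, modulus 1/11.
The radius of convergence is the smallest modulus among the singular points: 1/11.

The radius of convergence is 1/11.


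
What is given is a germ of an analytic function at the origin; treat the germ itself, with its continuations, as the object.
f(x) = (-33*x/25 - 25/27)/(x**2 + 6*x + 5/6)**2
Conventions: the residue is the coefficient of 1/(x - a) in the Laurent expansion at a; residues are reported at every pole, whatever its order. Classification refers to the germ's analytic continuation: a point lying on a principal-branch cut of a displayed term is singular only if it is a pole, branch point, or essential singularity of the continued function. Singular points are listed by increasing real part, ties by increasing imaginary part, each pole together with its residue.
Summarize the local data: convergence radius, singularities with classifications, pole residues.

Denominator factor (x**2 + 6*x + 5/6)^2: discriminant 98/3, real irrational roots -3 + (7/6)*sqrt(6) and -3 - (7/6)*sqrt(6); poles of order 2, moduli 3 - (7/6)*sqrt(6) and 3 + (7/6)*sqrt(6).
The radius of convergence is the smallest modulus among the singular points: 3 - (7/6)*sqrt(6).
The factor x**2 + 6*x + 5/6 splits as (x - a)(x - a') with a = -3 - (7/6)*sqrt(6), a' = -3 + (7/6)*sqrt(6). At the order-2 pole a set g(x) = (x - a)^2*f(x) = [-33*x/25 - 25/27] / (x - a')^2.
Order-2 pole: residue = g'(a); g'(-3 - (7/6)*sqrt(6)) = (1024/77175)*sqrt(6), so the residue is (1024/77175)*sqrt(6).
The factor x**2 + 6*x + 5/6 splits as (x - a)(x - a') with a = -3 + (7/6)*sqrt(6), a' = -3 - (7/6)*sqrt(6). At the order-2 pole a set g(x) = (x - a)^2*f(x) = [-33*x/25 - 25/27] / (x - a')^2.
Order-2 pole: residue = g'(a); g'(-3 + (7/6)*sqrt(6)) = -(1024/77175)*sqrt(6), so the residue is -(1024/77175)*sqrt(6).
List the singular points by increasing real part (a conjugate pair: the negative imaginary part first).

Radius of convergence at 0: 3 - (7/6)*sqrt(6).
At -3 - (7/6)*sqrt(6): a pole of order 2; residue (1024/77175)*sqrt(6).
At -3 + (7/6)*sqrt(6): a pole of order 2; residue -(1024/77175)*sqrt(6).


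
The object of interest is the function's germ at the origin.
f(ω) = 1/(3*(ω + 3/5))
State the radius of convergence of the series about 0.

Denominator factor (ω + 3/5): pole of order 1 at -3/5, modulus 3/5.
The radius of convergence is the smallest modulus among the singular points: 3/5.

The radius of convergence is 3/5.


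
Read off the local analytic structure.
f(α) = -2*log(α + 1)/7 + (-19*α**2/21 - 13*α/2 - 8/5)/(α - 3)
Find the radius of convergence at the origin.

The radius of convergence is 1.

Denominator factor (α - 3): pole of order 1 at 3, modulus 3.
Branch term (-2/7)*log(1 - α/(-1)): its argument vanishes at α = -1, a logarithmic branch point, modulus 1.
The radius of convergence is the smallest modulus among the singular points: 1.


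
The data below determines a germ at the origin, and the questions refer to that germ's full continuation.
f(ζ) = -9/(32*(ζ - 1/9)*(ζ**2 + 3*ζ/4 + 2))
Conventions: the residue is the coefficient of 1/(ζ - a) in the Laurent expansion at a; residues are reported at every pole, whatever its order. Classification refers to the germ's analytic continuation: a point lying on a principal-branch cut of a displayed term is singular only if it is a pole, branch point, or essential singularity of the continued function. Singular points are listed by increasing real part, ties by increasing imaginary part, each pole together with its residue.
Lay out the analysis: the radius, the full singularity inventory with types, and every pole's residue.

Denominator factor (ζ**2 + 3*ζ/4 + 2): discriminant -119/16, complex-conjugate roots (-3/8) + ((1/8)*sqrt(119))*i and (-3/8) - ((1/8)*sqrt(119))*i; poles of order 1, moduli sqrt(2) and sqrt(2).
Denominator factor (ζ - 1/9): pole of order 1 at 1/9, modulus 1/9.
The radius of convergence is the smallest modulus among the singular points: 1/9.
The factor ζ**2 + 3*ζ/4 + 2 splits as (ζ - a)(ζ - a') with a = (-3/8) - ((1/8)*sqrt(119))*i, a' = (-3/8) + ((1/8)*sqrt(119))*i. At the order-1 pole a set g(ζ) = (ζ - a)*f(ζ) = [-9/(32*(ζ - 1/9))] / (ζ - a').
Simple pole: residue = g(a) at a = (-3/8) - ((1/8)*sqrt(119))*i, which is (729/10864) + ((405/184688)*sqrt(119))*i.
The factor ζ**2 + 3*ζ/4 + 2 splits as (ζ - a)(ζ - a') with a = (-3/8) + ((1/8)*sqrt(119))*i, a' = (-3/8) - ((1/8)*sqrt(119))*i. At the order-1 pole a set g(ζ) = (ζ - a)*f(ζ) = [-9/(32*(ζ - 1/9))] / (ζ - a').
Simple pole: residue = g(a) at a = (-3/8) + ((1/8)*sqrt(119))*i, which is (729/10864) - ((405/184688)*sqrt(119))*i.
At the order-1 pole 1/9 set g(ζ) = (ζ - (1/9))*f(ζ) = -9/(32*(ζ**2 + 3*ζ/4 + 2)).
Simple pole: residue = g(a) at a = 1/9, which is -729/5432.
List the singular points by increasing real part (a conjugate pair: the negative imaginary part first).

Radius of convergence at 0: 1/9.
At (-3/8) - ((1/8)*sqrt(119))*i: a pole of order 1; residue (729/10864) + ((405/184688)*sqrt(119))*i.
At (-3/8) + ((1/8)*sqrt(119))*i: a pole of order 1; residue (729/10864) - ((405/184688)*sqrt(119))*i.
At 1/9: a pole of order 1; residue -729/5432.


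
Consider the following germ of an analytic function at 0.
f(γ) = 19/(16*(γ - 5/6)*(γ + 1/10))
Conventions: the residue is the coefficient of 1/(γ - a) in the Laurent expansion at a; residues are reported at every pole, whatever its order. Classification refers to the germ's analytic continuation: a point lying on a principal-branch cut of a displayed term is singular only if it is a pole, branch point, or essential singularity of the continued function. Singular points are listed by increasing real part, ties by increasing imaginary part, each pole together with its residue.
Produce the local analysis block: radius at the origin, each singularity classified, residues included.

Radius of convergence at 0: 1/10.
At -1/10: a pole of order 1; residue -285/224.
At 5/6: a pole of order 1; residue 285/224.

Denominator factor (γ + 1/10): pole of order 1 at -1/10, modulus 1/10.
Denominator factor (γ - 5/6): pole of order 1 at 5/6, modulus 5/6.
The radius of convergence is the smallest modulus among the singular points: 1/10.
At the order-1 pole -1/10 set g(γ) = (γ - (-1/10))*f(γ) = 19/(16*(γ - 5/6)).
Simple pole: residue = g(a) at a = -1/10, which is -285/224.
At the order-1 pole 5/6 set g(γ) = (γ - (5/6))*f(γ) = 19/(16*(γ + 1/10)).
Simple pole: residue = g(a) at a = 5/6, which is 285/224.
List the singular points by increasing real part (a conjugate pair: the negative imaginary part first).


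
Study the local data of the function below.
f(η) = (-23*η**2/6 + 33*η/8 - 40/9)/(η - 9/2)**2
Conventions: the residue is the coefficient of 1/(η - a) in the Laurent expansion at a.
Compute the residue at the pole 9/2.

At the order-2 pole 9/2 set g(η) = (η - (9/2))^2*f(η) = -23*η**2/6 + 33*η/8 - 40/9.
Order-2 pole: residue = g'(a); g'(9/2) = -243/8, so the residue is -243/8.

The residue is -243/8.


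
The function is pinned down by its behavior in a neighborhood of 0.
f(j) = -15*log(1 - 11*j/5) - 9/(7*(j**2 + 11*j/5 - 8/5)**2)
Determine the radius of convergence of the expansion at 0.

Denominator factor (j**2 + 11*j/5 - 8/5)^2: discriminant 281/25, real irrational roots -11/10 + (1/10)*sqrt(281) and -11/10 - (1/10)*sqrt(281); poles of order 2, moduli -11/10 + (1/10)*sqrt(281) and 11/10 + (1/10)*sqrt(281).
Branch term (-15)*log(1 - j/(5/11)): its argument vanishes at j = 5/11, a logarithmic branch point, modulus 5/11.
The radius of convergence is the smallest modulus among the singular points: 5/11.

The radius of convergence is 5/11.


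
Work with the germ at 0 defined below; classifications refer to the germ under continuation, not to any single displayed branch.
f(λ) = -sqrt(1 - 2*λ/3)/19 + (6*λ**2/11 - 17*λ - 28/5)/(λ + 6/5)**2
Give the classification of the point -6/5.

The denominator factor λ + 6/5 vanishes at -6/5 and appears to the power 2; the numerator there equals 4286/275, nonzero, and no other factor vanishes.
The branch terms are analytic at this point.
Hence a pole whose order is the multiplicity, 2.

The point is a pole of order 2.


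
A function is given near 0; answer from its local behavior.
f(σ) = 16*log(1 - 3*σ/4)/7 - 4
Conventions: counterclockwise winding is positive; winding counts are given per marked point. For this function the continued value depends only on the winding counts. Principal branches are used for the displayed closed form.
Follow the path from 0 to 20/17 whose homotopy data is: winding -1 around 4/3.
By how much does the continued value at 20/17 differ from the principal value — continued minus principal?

Continued minus principal equals -(32/7)*pi*i.

The rational part is single-valued and drops out of the difference; each branch term changes only by its own monodromy.
(16/7)*log(1 - σ/(4/3)): each positive loop around 4/3 adds 2*pi*i to the log, so winding -1 contributes (16/7)*(-1)*2*pi*i = -(32/7)*pi*i.
Summing the contributions at σ = 20/17 gives -(32/7)*pi*i.


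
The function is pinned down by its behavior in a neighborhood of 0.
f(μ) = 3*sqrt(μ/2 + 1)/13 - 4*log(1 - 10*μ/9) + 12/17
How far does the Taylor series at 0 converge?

Branch term (3/13)*sqrt(1 - μ/(-2)): its argument vanishes at μ = -2, a square-root branch point, modulus 2.
Branch term (-4)*log(1 - μ/(9/10)): its argument vanishes at μ = 9/10, a logarithmic branch point, modulus 9/10.
The radius of convergence is the smallest modulus among the singular points: 9/10.

The radius of convergence is 9/10.


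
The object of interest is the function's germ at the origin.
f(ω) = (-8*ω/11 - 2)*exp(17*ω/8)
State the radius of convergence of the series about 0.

The factor exp(17*ω/8) is entire and contributes no finite singular point.
The polynomial part has no poles.
No finite singular points: the Taylor series at 0 converges everywhere.

The radius of convergence is infinite.


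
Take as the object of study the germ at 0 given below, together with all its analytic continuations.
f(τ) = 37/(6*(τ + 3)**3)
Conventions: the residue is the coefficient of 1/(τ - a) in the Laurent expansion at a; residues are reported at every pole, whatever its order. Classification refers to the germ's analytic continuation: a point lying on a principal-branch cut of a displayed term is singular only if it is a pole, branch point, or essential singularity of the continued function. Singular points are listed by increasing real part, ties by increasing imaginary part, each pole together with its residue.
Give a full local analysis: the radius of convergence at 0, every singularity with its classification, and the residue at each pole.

Radius of convergence at 0: 3.
At -3: a pole of order 3; residue 0.

Denominator factor (τ + 3)^3: pole of order 3 at -3, modulus 3.
The radius of convergence is the smallest modulus among the singular points: 3.
At the order-3 pole -3 set g(τ) = (τ - (-3))^3*f(τ) = 37/6.
Order-3 pole: residue = g''(a)/2; g''(-3) = 0, so the residue is 0.


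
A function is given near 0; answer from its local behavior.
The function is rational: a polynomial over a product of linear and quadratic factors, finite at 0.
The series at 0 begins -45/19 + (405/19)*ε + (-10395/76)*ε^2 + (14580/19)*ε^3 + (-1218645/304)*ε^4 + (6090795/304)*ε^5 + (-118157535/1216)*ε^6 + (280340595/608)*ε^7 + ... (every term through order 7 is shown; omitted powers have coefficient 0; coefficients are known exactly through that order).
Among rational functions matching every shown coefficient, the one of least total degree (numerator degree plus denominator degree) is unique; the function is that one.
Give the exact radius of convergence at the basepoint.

No rational of total degree below 4 reproduces all 8 coefficients; solving the [0/4] Pade equations on them gives f(ε) = -20/(19*(ε**2 + 3*ε + 2/3)**2), whose expansion matches every shown term.
Denominator factor (ε**2 + 3*ε + 2/3)^2: discriminant 19/3, real irrational roots -3/2 + (1/6)*sqrt(57) and -3/2 - (1/6)*sqrt(57); poles of order 2, moduli 3/2 - (1/6)*sqrt(57) and 3/2 + (1/6)*sqrt(57).
The radius of convergence is the smallest modulus among the singular points: 3/2 - (1/6)*sqrt(57).

The radius of convergence is 3/2 - (1/6)*sqrt(57).


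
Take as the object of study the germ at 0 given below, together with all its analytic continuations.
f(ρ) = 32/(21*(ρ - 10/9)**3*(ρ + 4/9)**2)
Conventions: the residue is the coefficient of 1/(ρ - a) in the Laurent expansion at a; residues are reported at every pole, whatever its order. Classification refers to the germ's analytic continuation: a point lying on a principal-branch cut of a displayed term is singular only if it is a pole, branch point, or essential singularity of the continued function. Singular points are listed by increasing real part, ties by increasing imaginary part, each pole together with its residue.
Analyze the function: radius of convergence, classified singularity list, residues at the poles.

Radius of convergence at 0: 4/9.
At -4/9: a pole of order 2; residue -13122/16807.
At 10/9: a pole of order 3; residue 13122/16807.

Denominator factor (ρ + 4/9)^2: pole of order 2 at -4/9, modulus 4/9.
Denominator factor (ρ - 10/9)^3: pole of order 3 at 10/9, modulus 10/9.
The radius of convergence is the smallest modulus among the singular points: 4/9.
At the order-2 pole -4/9 set g(ρ) = (ρ - (-4/9))^2*f(ρ) = 32/(21*(ρ - 10/9)**3).
Order-2 pole: residue = g'(a); g'(-4/9) = -13122/16807, so the residue is -13122/16807.
At the order-3 pole 10/9 set g(ρ) = (ρ - (10/9))^3*f(ρ) = 32/(21*(ρ + 4/9)**2).
Order-3 pole: residue = g''(a)/2; g''(10/9) = 26244/16807, so the residue is 13122/16807.
List the singular points by increasing real part (a conjugate pair: the negative imaginary part first).


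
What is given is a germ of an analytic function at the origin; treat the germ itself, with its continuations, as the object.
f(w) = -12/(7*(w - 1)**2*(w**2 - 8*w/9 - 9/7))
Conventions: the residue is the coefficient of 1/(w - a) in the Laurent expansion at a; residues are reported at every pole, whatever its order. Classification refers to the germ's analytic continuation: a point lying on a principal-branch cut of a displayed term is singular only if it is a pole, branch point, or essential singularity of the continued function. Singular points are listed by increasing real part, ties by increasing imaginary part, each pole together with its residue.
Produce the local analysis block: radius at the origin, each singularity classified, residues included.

Radius of convergence at 0: -4/9 + (29/63)*sqrt(7).
At 4/9 - (29/63)*sqrt(7): a pole of order 1; residue -945/1369 + (13716/39701)*sqrt(7).
At 1: a pole of order 2; residue 1890/1369.
At 4/9 + (29/63)*sqrt(7): a pole of order 1; residue -945/1369 - (13716/39701)*sqrt(7).


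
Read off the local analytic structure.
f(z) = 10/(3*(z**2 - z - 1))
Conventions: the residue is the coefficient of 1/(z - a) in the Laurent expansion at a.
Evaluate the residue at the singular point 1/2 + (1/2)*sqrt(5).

The factor z**2 - z - 1 splits as (z - a)(z - a') with a = 1/2 + (1/2)*sqrt(5), a' = 1/2 - (1/2)*sqrt(5). At the order-1 pole a set g(z) = (z - a)*f(z) = [10/3] / (z - a').
Simple pole: residue = g(a) at a = 1/2 + (1/2)*sqrt(5), which is (2/3)*sqrt(5).

The residue is (2/3)*sqrt(5).


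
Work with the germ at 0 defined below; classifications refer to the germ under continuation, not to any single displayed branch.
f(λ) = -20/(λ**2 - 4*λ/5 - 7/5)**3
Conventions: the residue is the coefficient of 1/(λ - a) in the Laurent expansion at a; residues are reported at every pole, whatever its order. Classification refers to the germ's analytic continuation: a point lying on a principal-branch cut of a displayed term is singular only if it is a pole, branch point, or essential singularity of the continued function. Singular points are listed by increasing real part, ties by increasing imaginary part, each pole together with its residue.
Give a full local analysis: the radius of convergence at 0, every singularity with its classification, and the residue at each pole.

Radius of convergence at 0: -2/5 + (1/5)*sqrt(39).
At 2/5 - (1/5)*sqrt(39): a pole of order 3; residue (15625/79092)*sqrt(39).
At 2/5 + (1/5)*sqrt(39): a pole of order 3; residue -(15625/79092)*sqrt(39).

Denominator factor (λ**2 - 4*λ/5 - 7/5)^3: discriminant 156/25, real irrational roots 2/5 + (1/5)*sqrt(39) and 2/5 - (1/5)*sqrt(39); poles of order 3, moduli 2/5 + (1/5)*sqrt(39) and -2/5 + (1/5)*sqrt(39).
The radius of convergence is the smallest modulus among the singular points: -2/5 + (1/5)*sqrt(39).
The factor λ**2 - 4*λ/5 - 7/5 splits as (λ - a)(λ - a') with a = 2/5 - (1/5)*sqrt(39), a' = 2/5 + (1/5)*sqrt(39). At the order-3 pole a set g(λ) = (λ - a)^3*f(λ) = [-20] / (λ - a')^3.
Order-3 pole: residue = g''(a)/2; g''(2/5 - (1/5)*sqrt(39)) = (15625/39546)*sqrt(39), so the residue is (15625/79092)*sqrt(39).
The factor λ**2 - 4*λ/5 - 7/5 splits as (λ - a)(λ - a') with a = 2/5 + (1/5)*sqrt(39), a' = 2/5 - (1/5)*sqrt(39). At the order-3 pole a set g(λ) = (λ - a)^3*f(λ) = [-20] / (λ - a')^3.
Order-3 pole: residue = g''(a)/2; g''(2/5 + (1/5)*sqrt(39)) = -(15625/39546)*sqrt(39), so the residue is -(15625/79092)*sqrt(39).
List the singular points by increasing real part (a conjugate pair: the negative imaginary part first).


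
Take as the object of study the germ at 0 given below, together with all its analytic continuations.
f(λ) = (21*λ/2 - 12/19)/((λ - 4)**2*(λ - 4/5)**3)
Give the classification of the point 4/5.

The point is a pole of order 3.

The denominator factor λ - 4/5 vanishes at 4/5 and appears to the power 3; the numerator there equals 738/95, nonzero, and no other factor vanishes.
Hence a pole whose order is the multiplicity, 3.


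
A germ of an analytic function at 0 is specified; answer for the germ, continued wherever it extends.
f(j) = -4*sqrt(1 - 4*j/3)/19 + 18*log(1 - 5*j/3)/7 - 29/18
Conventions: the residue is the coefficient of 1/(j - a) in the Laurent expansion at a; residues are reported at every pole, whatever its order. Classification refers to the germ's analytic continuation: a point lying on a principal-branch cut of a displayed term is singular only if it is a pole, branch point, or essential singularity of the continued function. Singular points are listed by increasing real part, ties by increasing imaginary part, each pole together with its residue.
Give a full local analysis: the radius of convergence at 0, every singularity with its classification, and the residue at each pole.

Radius of convergence at 0: 3/5.
At 3/5: a logarithmic branch point.
At 3/4: an algebraic (square-root) branch point.

Branch term (-4/19)*sqrt(1 - j/(3/4)): its argument vanishes at j = 3/4, a square-root branch point, modulus 3/4.
Branch term (18/7)*log(1 - j/(3/5)): its argument vanishes at j = 3/5, a logarithmic branch point, modulus 3/5.
The radius of convergence is the smallest modulus among the singular points: 3/5.
List the singular points by increasing real part (a conjugate pair: the negative imaginary part first).


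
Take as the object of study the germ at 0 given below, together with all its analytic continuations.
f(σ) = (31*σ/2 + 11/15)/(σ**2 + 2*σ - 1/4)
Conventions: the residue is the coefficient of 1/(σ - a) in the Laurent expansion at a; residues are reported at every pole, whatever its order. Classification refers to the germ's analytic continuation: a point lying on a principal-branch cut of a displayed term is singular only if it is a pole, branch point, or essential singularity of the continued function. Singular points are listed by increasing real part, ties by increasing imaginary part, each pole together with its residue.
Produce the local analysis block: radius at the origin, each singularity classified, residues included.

Radius of convergence at 0: -1 + (1/2)*sqrt(5).
At -1 - (1/2)*sqrt(5): a pole of order 1; residue 31/4 + (443/150)*sqrt(5).
At -1 + (1/2)*sqrt(5): a pole of order 1; residue 31/4 - (443/150)*sqrt(5).

Denominator factor (σ**2 + 2*σ - 1/4): discriminant 5, real irrational roots -1 + (1/2)*sqrt(5) and -1 - (1/2)*sqrt(5); poles of order 1, moduli -1 + (1/2)*sqrt(5) and 1 + (1/2)*sqrt(5).
The radius of convergence is the smallest modulus among the singular points: -1 + (1/2)*sqrt(5).
The factor σ**2 + 2*σ - 1/4 splits as (σ - a)(σ - a') with a = -1 - (1/2)*sqrt(5), a' = -1 + (1/2)*sqrt(5). At the order-1 pole a set g(σ) = (σ - a)*f(σ) = [31*σ/2 + 11/15] / (σ - a').
Simple pole: residue = g(a) at a = -1 - (1/2)*sqrt(5), which is 31/4 + (443/150)*sqrt(5).
The factor σ**2 + 2*σ - 1/4 splits as (σ - a)(σ - a') with a = -1 + (1/2)*sqrt(5), a' = -1 - (1/2)*sqrt(5). At the order-1 pole a set g(σ) = (σ - a)*f(σ) = [31*σ/2 + 11/15] / (σ - a').
Simple pole: residue = g(a) at a = -1 + (1/2)*sqrt(5), which is 31/4 - (443/150)*sqrt(5).
List the singular points by increasing real part (a conjugate pair: the negative imaginary part first).


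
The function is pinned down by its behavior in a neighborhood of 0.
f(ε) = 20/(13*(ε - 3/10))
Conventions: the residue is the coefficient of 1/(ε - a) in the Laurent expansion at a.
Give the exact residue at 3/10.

The residue is 20/13.

At the order-1 pole 3/10 set g(ε) = (ε - (3/10))*f(ε) = 20/13.
Simple pole: residue = g(a) at a = 3/10, which is 20/13.


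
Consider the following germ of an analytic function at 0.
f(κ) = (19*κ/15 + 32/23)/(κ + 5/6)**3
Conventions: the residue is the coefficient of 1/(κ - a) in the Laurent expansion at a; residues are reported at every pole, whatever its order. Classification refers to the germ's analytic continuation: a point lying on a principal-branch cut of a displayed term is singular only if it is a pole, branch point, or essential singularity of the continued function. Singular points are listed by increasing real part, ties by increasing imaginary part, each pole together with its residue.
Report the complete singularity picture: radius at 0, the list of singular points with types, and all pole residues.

Radius of convergence at 0: 5/6.
At -5/6: a pole of order 3; residue 0.

Denominator factor (κ + 5/6)^3: pole of order 3 at -5/6, modulus 5/6.
The radius of convergence is the smallest modulus among the singular points: 5/6.
At the order-3 pole -5/6 set g(κ) = (κ - (-5/6))^3*f(κ) = 19*κ/15 + 32/23.
Order-3 pole: residue = g''(a)/2; g''(-5/6) = 0, so the residue is 0.


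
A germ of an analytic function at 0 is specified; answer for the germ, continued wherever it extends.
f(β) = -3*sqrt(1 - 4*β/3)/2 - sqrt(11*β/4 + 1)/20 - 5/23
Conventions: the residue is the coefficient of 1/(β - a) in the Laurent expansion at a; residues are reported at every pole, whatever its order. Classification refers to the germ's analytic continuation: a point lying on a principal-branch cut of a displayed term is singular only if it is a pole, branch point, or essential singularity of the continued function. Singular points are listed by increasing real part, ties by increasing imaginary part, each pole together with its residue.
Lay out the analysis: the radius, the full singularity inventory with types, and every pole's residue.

Radius of convergence at 0: 4/11.
At -4/11: an algebraic (square-root) branch point.
At 3/4: an algebraic (square-root) branch point.

Branch term (-1/20)*sqrt(1 - β/(-4/11)): its argument vanishes at β = -4/11, a square-root branch point, modulus 4/11.
Branch term (-3/2)*sqrt(1 - β/(3/4)): its argument vanishes at β = 3/4, a square-root branch point, modulus 3/4.
The radius of convergence is the smallest modulus among the singular points: 4/11.
List the singular points by increasing real part (a conjugate pair: the negative imaginary part first).


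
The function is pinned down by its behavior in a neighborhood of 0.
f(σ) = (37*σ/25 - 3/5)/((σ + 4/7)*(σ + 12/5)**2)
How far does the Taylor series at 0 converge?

The radius of convergence is 4/7.

Denominator factor (σ + 12/5)^2: pole of order 2 at -12/5, modulus 12/5.
Denominator factor (σ + 4/7): pole of order 1 at -4/7, modulus 4/7.
The radius of convergence is the smallest modulus among the singular points: 4/7.


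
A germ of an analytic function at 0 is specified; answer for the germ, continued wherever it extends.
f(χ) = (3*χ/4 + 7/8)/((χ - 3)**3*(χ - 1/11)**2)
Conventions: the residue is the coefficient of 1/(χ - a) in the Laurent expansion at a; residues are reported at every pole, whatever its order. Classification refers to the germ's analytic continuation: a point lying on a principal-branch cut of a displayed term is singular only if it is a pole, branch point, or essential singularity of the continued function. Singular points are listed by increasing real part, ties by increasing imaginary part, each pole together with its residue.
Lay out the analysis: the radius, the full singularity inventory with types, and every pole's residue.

Radius of convergence at 0: 1/11.
At 1/11: a pole of order 2; residue -586971/8388608.
At 3: a pole of order 3; residue 586971/8388608.

Denominator factor (χ - 3)^3: pole of order 3 at 3, modulus 3.
Denominator factor (χ - 1/11)^2: pole of order 2 at 1/11, modulus 1/11.
The radius of convergence is the smallest modulus among the singular points: 1/11.
At the order-2 pole 1/11 set g(χ) = (χ - (1/11))^2*f(χ) = (3*χ/4 + 7/8)/(χ - 3)**3.
Order-2 pole: residue = g'(a); g'(1/11) = -586971/8388608, so the residue is -586971/8388608.
At the order-3 pole 3 set g(χ) = (χ - (3))^3*f(χ) = (3*χ/4 + 7/8)/(χ - 1/11)**2.
Order-3 pole: residue = g''(a)/2; g''(3) = 586971/4194304, so the residue is 586971/8388608.
List the singular points by increasing real part (a conjugate pair: the negative imaginary part first).


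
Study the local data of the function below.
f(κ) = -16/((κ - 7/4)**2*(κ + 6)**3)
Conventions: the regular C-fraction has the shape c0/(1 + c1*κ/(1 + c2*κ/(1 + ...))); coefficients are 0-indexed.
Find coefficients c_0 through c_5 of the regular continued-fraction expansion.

The regular C-fraction coefficients are [-32/1323, -9/14, -95/378, 12587/17955, -6916567/14349180, -78773571455/447731119692].

Taylor coefficients (expand at 0): a_0 = -32/1323, a_1 = -16/1029, a_2 = -2704/194481, a_3 = -118760/12252303, a_4 = -584714/85766121, a_5 = -8215007/1801088541.
c0 = a_0 = -32/1323. Peel one level at a time: if S = 1 + c*κ/S' with S'(0) = 1, then c is the κ-coefficient of S and S' = c*κ/(S - 1).
S_1 = c0/f = 1 + (-9/14)*κ + (-95/588)*κ^2 + ...; c1 = -9/14.
S_2 = c1*κ/(S_1 - 1) = 1 + (-95/378)*κ + (12587/71442)*κ^2 + ...; c2 = -95/378.
S_3 = c2*κ/(S_2 - 1) = 1 + (12587/17955)*κ + (988081/2924100)*κ^2 + ...; c3 = 12587/17955.
S_4 = c3*κ/(S_3 - 1) = 1 + (-6916567/14349180)*κ + (-5804368423/68442869808)*κ^2 + ...; c4 = -6916567/14349180.
S_5 = c4*κ/(S_4 - 1) = 1 + (-78773571455/447731119692)*κ + ...; c5 = -78773571455/447731119692.


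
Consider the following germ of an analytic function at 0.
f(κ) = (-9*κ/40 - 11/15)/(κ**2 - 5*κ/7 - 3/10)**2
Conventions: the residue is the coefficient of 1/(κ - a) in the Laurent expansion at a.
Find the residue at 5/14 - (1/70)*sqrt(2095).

The residue is -(66983/4213464)*sqrt(2095).

The factor κ**2 - 5*κ/7 - 3/10 splits as (κ - a)(κ - a') with a = 5/14 - (1/70)*sqrt(2095), a' = 5/14 + (1/70)*sqrt(2095). At the order-2 pole a set g(κ) = (κ - a)^2*f(κ) = [-9*κ/40 - 11/15] / (κ - a')^2.
Order-2 pole: residue = g'(a); g'(5/14 - (1/70)*sqrt(2095)) = -(66983/4213464)*sqrt(2095), so the residue is -(66983/4213464)*sqrt(2095).


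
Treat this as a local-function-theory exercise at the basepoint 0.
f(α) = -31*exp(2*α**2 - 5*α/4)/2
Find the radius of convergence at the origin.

The radius of convergence is infinite.

The factor exp(2*α**2 - 5*α/4) is entire and contributes no finite singular point.
The polynomial part has no poles.
No finite singular points: the Taylor series at 0 converges everywhere.


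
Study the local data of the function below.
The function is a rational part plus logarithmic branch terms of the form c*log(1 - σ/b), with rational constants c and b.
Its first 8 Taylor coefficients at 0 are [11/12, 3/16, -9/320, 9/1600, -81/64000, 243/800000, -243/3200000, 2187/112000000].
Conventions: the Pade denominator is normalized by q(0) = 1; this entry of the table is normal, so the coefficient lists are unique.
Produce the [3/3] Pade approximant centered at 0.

The Pade approximant has numerator coefficients [11/12, 3/5, 423/4000, 693/160000]; denominator coefficients [1, 9/20, 27/500, 27/20000].

Taylor coefficients needed (read off): a_0 = 11/12, a_1 = 3/16, a_2 = -9/320, a_3 = 9/1600, a_4 = -81/64000, a_5 = 243/800000, a_6 = -243/3200000.
Write the denominator as Q(σ) = 1 + q1*σ + q2*σ^2 + q3*σ^3. Requiring Q*f - P = O(σ^7) with deg P <= 3 kills the coefficients of σ^4..σ^6 in Q*f:
  σ^4: a_4 + q1*a_3 + q2*a_2 + q3*a_1 = 0, i.e. -81/64000 + (9/1600)*q1 + (-9/320)*q2 + (3/16)*q3 = 0.
  σ^5: a_5 + q1*a_4 + q2*a_3 + q3*a_2 = 0, i.e. 243/800000 + (-81/64000)*q1 + (9/1600)*q2 + (-9/320)*q3 = 0.
  σ^6: a_6 + q1*a_5 + q2*a_4 + q3*a_3 = 0, i.e. -243/3200000 + (243/800000)*q1 + (-81/64000)*q2 + (9/1600)*q3 = 0.
Solving this linear system: q1 = 9/20, q2 = 27/500, q3 = 27/20000.
The numerator is Q*f truncated at degree 3: P0 = a_0 = 11/12; P1 = a_1 + q1*a_0 = 3/5; P2 = a_2 + q1*a_1 + q2*a_0 = 423/4000; P3 = a_3 + q1*a_2 + q2*a_1 + q3*a_0 = 693/160000.


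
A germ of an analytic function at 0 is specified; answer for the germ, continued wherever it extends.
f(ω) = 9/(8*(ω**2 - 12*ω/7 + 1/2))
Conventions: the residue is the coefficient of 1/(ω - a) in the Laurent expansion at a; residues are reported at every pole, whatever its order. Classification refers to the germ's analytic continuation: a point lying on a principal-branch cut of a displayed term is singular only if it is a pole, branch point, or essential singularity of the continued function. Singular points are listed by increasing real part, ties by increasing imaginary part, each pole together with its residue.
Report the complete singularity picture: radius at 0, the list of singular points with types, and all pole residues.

Radius of convergence at 0: 6/7 - (1/14)*sqrt(46).
At 6/7 - (1/14)*sqrt(46): a pole of order 1; residue -(63/368)*sqrt(46).
At 6/7 + (1/14)*sqrt(46): a pole of order 1; residue (63/368)*sqrt(46).

Denominator factor (ω**2 - 12*ω/7 + 1/2): discriminant 46/49, real irrational roots 6/7 + (1/14)*sqrt(46) and 6/7 - (1/14)*sqrt(46); poles of order 1, moduli 6/7 + (1/14)*sqrt(46) and 6/7 - (1/14)*sqrt(46).
The radius of convergence is the smallest modulus among the singular points: 6/7 - (1/14)*sqrt(46).
The factor ω**2 - 12*ω/7 + 1/2 splits as (ω - a)(ω - a') with a = 6/7 - (1/14)*sqrt(46), a' = 6/7 + (1/14)*sqrt(46). At the order-1 pole a set g(ω) = (ω - a)*f(ω) = [9/8] / (ω - a').
Simple pole: residue = g(a) at a = 6/7 - (1/14)*sqrt(46), which is -(63/368)*sqrt(46).
The factor ω**2 - 12*ω/7 + 1/2 splits as (ω - a)(ω - a') with a = 6/7 + (1/14)*sqrt(46), a' = 6/7 - (1/14)*sqrt(46). At the order-1 pole a set g(ω) = (ω - a)*f(ω) = [9/8] / (ω - a').
Simple pole: residue = g(a) at a = 6/7 + (1/14)*sqrt(46), which is (63/368)*sqrt(46).
List the singular points by increasing real part (a conjugate pair: the negative imaginary part first).


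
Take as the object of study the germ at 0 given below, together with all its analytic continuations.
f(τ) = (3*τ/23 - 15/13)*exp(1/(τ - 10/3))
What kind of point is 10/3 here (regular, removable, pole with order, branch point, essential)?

The point is an essential singularity.

The exponent 1/(τ - (10/3)) has a pole at 10/3, so exp(1/(τ - (10/3))) takes every nonzero value near it: an essential singularity (not a pole of any order).


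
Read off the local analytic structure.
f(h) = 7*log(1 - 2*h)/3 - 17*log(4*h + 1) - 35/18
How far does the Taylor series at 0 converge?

Branch term (7/3)*log(1 - h/(1/2)): its argument vanishes at h = 1/2, a logarithmic branch point, modulus 1/2.
Branch term (-17)*log(1 - h/(-1/4)): its argument vanishes at h = -1/4, a logarithmic branch point, modulus 1/4.
The radius of convergence is the smallest modulus among the singular points: 1/4.

The radius of convergence is 1/4.


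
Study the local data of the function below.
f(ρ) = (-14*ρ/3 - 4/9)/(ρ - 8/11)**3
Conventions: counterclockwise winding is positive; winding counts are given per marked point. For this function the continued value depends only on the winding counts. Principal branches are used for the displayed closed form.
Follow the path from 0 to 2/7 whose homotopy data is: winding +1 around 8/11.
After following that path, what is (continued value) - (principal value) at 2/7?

Continued minus principal equals 0.

The function is rational, hence single-valued: continuing it around any pole returns the same value, so the difference is 0.


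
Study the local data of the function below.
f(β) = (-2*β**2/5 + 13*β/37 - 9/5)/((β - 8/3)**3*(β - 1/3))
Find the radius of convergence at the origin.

Denominator factor (β - 8/3)^3: pole of order 3 at 8/3, modulus 8/3.
Denominator factor (β - 1/3): pole of order 1 at 1/3, modulus 1/3.
The radius of convergence is the smallest modulus among the singular points: 1/3.

The radius of convergence is 1/3.


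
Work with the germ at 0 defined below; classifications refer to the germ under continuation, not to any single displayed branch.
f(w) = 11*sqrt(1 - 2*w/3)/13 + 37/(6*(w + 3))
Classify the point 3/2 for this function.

The term (11/13)*sqrt(1 - w/(3/2)) has argument 1 - 3/2/(3/2) = 0 at 3/2: a square-root (algebraic, two-sheeted) branch point; the remaining terms are analytic or single-valued there.

The point is an algebraic (square-root) branch point.
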